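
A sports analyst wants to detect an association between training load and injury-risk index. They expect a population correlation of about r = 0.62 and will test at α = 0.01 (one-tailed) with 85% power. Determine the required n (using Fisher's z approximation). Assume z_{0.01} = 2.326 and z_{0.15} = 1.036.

Fisher's z: C = ½·ln((1+r)/(1−r)) = ½·ln(4.2632) = 0.7250.
n = ((z_{α} + z_β)/C)² + 3.
(2.326 + 1.036) / 0.7250 = 3.362 / 0.7250 = 4.637.
n = 4.637² + 3 = 21.50 + 3 = 24.5.
Round up.

n = 25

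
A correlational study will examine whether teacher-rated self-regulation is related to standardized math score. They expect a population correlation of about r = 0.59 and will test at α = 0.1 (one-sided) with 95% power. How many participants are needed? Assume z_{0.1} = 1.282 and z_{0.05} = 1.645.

n = 22

Fisher's z: C = ½·ln((1+r)/(1−r)) = ½·ln(3.8780) = 0.6777.
n = ((z_{α} + z_β)/C)² + 3.
(1.282 + 1.645) / 0.6777 = 2.927 / 0.6777 = 4.319.
n = 4.319² + 3 = 18.65 + 3 = 21.7.
Round up.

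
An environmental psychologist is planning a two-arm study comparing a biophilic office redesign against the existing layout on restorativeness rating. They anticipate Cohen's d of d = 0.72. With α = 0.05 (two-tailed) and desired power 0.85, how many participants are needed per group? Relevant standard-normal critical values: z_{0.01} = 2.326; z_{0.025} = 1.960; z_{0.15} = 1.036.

For two independent groups with equal n: n = 2·((z_{α/2} + z_β) / d)².
z_{α/2} + z_β = 1.960 + 1.036 = 2.996.
n = 2 × (2.996 / 0.72)² = 2 × 4.161² = 2 × 17.31 = 34.6.
Round up to the next whole participant.

n = 35 per group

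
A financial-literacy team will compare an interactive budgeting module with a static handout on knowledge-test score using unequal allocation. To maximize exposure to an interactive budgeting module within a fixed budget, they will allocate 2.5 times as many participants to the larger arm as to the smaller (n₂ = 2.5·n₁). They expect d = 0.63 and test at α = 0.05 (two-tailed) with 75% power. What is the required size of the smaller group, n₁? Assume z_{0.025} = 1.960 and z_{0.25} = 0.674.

With allocation ratio k = n₂/n₁ = 2.5, Var(x̄₁−x̄₂) = σ²(1/n₁ + 1/(k·n₁)) = σ²·(k+1)/(k·n₁).
So n₁ = (1 + 1/k)·((z_{α/2} + z_β)/d)² = 1.400 × (2.634/0.63)².
n₁ = 1.400 × 17.48 = 24.5.
Round up: n₁ = 25, giving n₂ = ⌈2.5 × 25⌉ = ⌈62.5⌉ = 63.

n₁ = 25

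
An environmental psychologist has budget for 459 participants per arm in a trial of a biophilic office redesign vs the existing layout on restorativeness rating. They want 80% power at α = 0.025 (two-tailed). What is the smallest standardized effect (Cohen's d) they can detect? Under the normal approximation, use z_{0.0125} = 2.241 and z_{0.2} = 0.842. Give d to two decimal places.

For two independent groups of n = 459 each: d_min = (z_{α/2} + z_β)·√(2/n).
z-sum = 2.241 + 0.842 = 3.083.
d_min = 3.083 × √(2/459) = 3.083 × 0.0660 = 0.204.

d_min ≈ 0.20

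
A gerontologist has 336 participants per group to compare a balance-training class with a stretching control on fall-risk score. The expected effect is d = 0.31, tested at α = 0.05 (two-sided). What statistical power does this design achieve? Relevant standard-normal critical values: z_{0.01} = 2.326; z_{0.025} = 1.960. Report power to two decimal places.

power ≈ 0.98

For two equal groups, power = Φ(d·√(n/2) − z_{α/2}).
d·√(n/2) = 0.31 × √(336/2) = 0.31 × 12.961 = 4.018.
z_β = 4.018 − 1.960 = 2.058.
Power = Φ(2.058) = 0.980.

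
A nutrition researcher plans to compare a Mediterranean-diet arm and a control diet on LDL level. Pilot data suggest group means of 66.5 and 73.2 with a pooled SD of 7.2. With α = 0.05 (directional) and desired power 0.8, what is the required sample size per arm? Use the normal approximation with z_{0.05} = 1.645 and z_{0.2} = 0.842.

Cohen's d = |M₁ − M₂| / SD_pooled = |66.5 − 73.2| / 7.2 = 6.7 / 7.2 = 0.931.
For two independent groups with equal n: n = 2·((z_{α} + z_β) / d)².
z_{α} + z_β = 1.645 + 0.842 = 2.487.
n = 2 × (2.487 / 0.931)² = 2 × 2.671² = 2 × 7.14 = 14.3.
Round up to the next whole participant.

n = 15 per group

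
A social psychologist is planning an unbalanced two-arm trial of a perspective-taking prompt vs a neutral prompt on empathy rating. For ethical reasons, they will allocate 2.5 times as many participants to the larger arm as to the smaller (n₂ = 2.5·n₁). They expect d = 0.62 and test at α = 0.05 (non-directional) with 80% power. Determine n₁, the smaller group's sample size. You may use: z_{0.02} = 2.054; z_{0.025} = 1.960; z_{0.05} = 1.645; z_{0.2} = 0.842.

With allocation ratio k = n₂/n₁ = 2.5, Var(x̄₁−x̄₂) = σ²(1/n₁ + 1/(k·n₁)) = σ²·(k+1)/(k·n₁).
So n₁ = (1 + 1/k)·((z_{α/2} + z_β)/d)² = 1.400 × (2.802/0.62)².
n₁ = 1.400 × 20.42 = 28.6.
Round up: n₁ = 29, giving n₂ = ⌈2.5 × 29⌉ = ⌈72.5⌉ = 73.

n₁ = 29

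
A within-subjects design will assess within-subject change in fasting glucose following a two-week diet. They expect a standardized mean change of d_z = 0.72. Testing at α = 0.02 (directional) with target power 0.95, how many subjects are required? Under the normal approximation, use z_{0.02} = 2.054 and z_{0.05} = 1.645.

n = 27 pairs

For a paired (one-sample on differences) test: n = ((z_{α} + z_β) / d)².
z_{α} + z_β = 2.054 + 1.645 = 3.699.
n = (3.699 / 0.72)² = 5.138² = 26.39.
Round up.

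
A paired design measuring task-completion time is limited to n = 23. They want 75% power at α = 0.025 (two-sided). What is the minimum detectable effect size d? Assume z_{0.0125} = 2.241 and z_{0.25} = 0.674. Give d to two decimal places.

d_min ≈ 0.61

For a single sample (or paired design) of n = 23: d_min = (z_{α/2} + z_β)/√n.
z-sum = 2.241 + 0.674 = 2.915.
d_min = 2.915 / √23 = 2.915 / 4.796 = 0.608.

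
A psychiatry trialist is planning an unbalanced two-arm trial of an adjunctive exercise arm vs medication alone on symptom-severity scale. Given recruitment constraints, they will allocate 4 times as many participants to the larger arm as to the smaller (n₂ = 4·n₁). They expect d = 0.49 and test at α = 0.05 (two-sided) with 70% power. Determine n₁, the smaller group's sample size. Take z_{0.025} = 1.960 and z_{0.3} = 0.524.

n₁ = 33

With allocation ratio k = n₂/n₁ = 4, Var(x̄₁−x̄₂) = σ²(1/n₁ + 1/(k·n₁)) = σ²·(k+1)/(k·n₁).
So n₁ = (1 + 1/k)·((z_{α/2} + z_β)/d)² = 1.250 × (2.484/0.49)².
n₁ = 1.250 × 25.70 = 32.1.
Round up: n₁ = 33, giving n₂ = 4 × 33 = 132.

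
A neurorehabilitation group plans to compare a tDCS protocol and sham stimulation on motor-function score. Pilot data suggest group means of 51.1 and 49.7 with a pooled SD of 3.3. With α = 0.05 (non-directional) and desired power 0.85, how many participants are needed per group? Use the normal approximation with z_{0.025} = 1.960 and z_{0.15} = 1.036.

n = 100 per group

Cohen's d = |M₁ − M₂| / SD_pooled = |51.1 − 49.7| / 3.3 = 1.4 / 3.3 = 0.424.
For two independent groups with equal n: n = 2·((z_{α/2} + z_β) / d)².
z_{α/2} + z_β = 1.960 + 1.036 = 2.996.
n = 2 × (2.996 / 0.424)² = 2 × 7.066² = 2 × 49.93 = 99.9.
Round up to the next whole participant.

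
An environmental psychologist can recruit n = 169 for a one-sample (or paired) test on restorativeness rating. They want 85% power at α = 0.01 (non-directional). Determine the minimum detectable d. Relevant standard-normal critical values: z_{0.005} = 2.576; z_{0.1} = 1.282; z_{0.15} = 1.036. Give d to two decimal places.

d_min ≈ 0.28

For a single sample (or paired design) of n = 169: d_min = (z_{α/2} + z_β)/√n.
z-sum = 2.576 + 1.036 = 3.612.
d_min = 3.612 / √169 = 3.612 / 13.000 = 0.278.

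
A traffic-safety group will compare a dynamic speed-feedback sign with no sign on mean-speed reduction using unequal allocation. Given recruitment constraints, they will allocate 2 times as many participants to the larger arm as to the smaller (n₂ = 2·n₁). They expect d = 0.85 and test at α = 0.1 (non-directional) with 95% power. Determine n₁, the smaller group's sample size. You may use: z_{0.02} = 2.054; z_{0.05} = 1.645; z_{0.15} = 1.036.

n₁ = 23

With allocation ratio k = n₂/n₁ = 2, Var(x̄₁−x̄₂) = σ²(1/n₁ + 1/(k·n₁)) = σ²·(k+1)/(k·n₁).
So n₁ = (1 + 1/k)·((z_{α/2} + z_β)/d)² = 1.500 × (3.290/0.85)².
n₁ = 1.500 × 14.98 = 22.5.
Round up: n₁ = 23, giving n₂ = 2 × 23 = 46.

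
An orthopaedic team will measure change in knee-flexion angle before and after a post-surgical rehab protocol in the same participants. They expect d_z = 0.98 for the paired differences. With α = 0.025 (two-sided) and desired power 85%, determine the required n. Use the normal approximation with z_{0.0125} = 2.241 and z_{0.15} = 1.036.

For a paired (one-sample on differences) test: n = ((z_{α/2} + z_β) / d)².
z_{α/2} + z_β = 2.241 + 1.036 = 3.277.
n = (3.277 / 0.98)² = 3.344² = 11.18.
Round up.

n = 12 pairs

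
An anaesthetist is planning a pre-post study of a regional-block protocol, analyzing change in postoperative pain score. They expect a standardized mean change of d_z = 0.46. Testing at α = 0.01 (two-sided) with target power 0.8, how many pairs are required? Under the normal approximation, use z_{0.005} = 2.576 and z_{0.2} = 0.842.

For a paired (one-sample on differences) test: n = ((z_{α/2} + z_β) / d)².
z_{α/2} + z_β = 2.576 + 0.842 = 3.418.
n = (3.418 / 0.46)² = 7.430² = 55.21.
Round up.

n = 56 pairs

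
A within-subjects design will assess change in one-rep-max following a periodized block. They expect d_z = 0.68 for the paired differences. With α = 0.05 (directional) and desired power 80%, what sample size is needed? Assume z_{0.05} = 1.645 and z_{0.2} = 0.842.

For a paired (one-sample on differences) test: n = ((z_{α} + z_β) / d)².
z_{α} + z_β = 1.645 + 0.842 = 2.487.
n = (2.487 / 0.68)² = 3.657² = 13.38.
Round up.

n = 14 pairs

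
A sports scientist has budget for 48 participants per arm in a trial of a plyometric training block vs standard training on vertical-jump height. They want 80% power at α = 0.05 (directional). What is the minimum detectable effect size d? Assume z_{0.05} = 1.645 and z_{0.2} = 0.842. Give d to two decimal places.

d_min ≈ 0.51

For two independent groups of n = 48 each: d_min = (z_{α} + z_β)·√(2/n).
z-sum = 1.645 + 0.842 = 2.487.
d_min = 2.487 × √(2/48) = 2.487 × 0.2041 = 0.508.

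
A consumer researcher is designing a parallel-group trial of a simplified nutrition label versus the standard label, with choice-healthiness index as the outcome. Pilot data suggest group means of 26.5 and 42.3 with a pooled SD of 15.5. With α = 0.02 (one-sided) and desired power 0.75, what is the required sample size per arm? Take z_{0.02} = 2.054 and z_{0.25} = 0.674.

n = 15 per group

Cohen's d = |M₁ − M₂| / SD_pooled = |26.5 − 42.3| / 15.5 = 15.8 / 15.5 = 1.019.
For two independent groups with equal n: n = 2·((z_{α} + z_β) / d)².
z_{α} + z_β = 2.054 + 0.674 = 2.728.
n = 2 × (2.728 / 1.019)² = 2 × 2.677² = 2 × 7.17 = 14.3.
Round up to the next whole participant.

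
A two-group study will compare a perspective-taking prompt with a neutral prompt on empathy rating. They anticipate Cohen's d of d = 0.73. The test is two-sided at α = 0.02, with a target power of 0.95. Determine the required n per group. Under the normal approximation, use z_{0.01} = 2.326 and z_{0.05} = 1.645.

n = 60 per group

For two independent groups with equal n: n = 2·((z_{α/2} + z_β) / d)².
z_{α/2} + z_β = 2.326 + 1.645 = 3.971.
n = 2 × (3.971 / 0.73)² = 2 × 5.440² = 2 × 29.59 = 59.2.
Round up to the next whole participant.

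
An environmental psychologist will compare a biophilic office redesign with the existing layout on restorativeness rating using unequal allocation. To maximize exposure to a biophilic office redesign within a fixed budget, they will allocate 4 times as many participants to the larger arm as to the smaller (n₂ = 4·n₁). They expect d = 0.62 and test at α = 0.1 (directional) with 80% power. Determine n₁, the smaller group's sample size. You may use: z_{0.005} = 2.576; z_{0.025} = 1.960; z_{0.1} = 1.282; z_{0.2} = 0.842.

With allocation ratio k = n₂/n₁ = 4, Var(x̄₁−x̄₂) = σ²(1/n₁ + 1/(k·n₁)) = σ²·(k+1)/(k·n₁).
So n₁ = (1 + 1/k)·((z_{α} + z_β)/d)² = 1.250 × (2.124/0.62)².
n₁ = 1.250 × 11.74 = 14.7.
Round up: n₁ = 15, giving n₂ = 4 × 15 = 60.

n₁ = 15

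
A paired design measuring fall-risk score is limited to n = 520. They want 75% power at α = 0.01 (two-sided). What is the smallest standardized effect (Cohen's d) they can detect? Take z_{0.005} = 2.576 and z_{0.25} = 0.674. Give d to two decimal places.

d_min ≈ 0.14

For a single sample (or paired design) of n = 520: d_min = (z_{α/2} + z_β)/√n.
z-sum = 2.576 + 0.674 = 3.250.
d_min = 3.250 / √520 = 3.250 / 22.804 = 0.143.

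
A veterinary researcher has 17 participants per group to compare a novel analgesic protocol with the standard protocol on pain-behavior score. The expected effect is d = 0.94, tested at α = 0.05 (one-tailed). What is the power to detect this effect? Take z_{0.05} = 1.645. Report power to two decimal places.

power ≈ 0.86

For two equal groups, power = Φ(d·√(n/2) − z_{α}).
d·√(n/2) = 0.94 × √(17/2) = 0.94 × 2.915 = 2.741.
z_β = 2.741 − 1.645 = 1.096.
Power = Φ(1.096) = 0.863.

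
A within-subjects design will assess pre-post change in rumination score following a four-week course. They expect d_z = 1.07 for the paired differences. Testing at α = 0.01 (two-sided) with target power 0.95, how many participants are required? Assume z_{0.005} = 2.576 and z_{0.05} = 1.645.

n = 16 pairs

For a paired (one-sample on differences) test: n = ((z_{α/2} + z_β) / d)².
z_{α/2} + z_β = 2.576 + 1.645 = 4.221.
n = (4.221 / 1.07)² = 3.945² = 15.56.
Round up.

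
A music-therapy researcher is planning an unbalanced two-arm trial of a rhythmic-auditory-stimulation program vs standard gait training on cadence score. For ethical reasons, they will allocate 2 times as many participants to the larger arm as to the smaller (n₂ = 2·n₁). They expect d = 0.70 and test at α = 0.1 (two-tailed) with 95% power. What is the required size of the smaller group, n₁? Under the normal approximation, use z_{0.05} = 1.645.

With allocation ratio k = n₂/n₁ = 2, Var(x̄₁−x̄₂) = σ²(1/n₁ + 1/(k·n₁)) = σ²·(k+1)/(k·n₁).
So n₁ = (1 + 1/k)·((z_{α/2} + z_β)/d)² = 1.500 × (3.290/0.70)².
n₁ = 1.500 × 22.09 = 33.1.
Round up: n₁ = 34, giving n₂ = 2 × 34 = 68.

n₁ = 34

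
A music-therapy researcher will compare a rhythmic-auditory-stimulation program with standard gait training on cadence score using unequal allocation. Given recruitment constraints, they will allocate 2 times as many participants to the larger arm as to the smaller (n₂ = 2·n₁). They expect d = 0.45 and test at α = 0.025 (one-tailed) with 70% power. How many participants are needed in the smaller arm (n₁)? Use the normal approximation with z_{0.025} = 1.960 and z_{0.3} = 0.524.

With allocation ratio k = n₂/n₁ = 2, Var(x̄₁−x̄₂) = σ²(1/n₁ + 1/(k·n₁)) = σ²·(k+1)/(k·n₁).
So n₁ = (1 + 1/k)·((z_{α} + z_β)/d)² = 1.500 × (2.484/0.45)².
n₁ = 1.500 × 30.47 = 45.7.
Round up: n₁ = 46, giving n₂ = 2 × 46 = 92.

n₁ = 46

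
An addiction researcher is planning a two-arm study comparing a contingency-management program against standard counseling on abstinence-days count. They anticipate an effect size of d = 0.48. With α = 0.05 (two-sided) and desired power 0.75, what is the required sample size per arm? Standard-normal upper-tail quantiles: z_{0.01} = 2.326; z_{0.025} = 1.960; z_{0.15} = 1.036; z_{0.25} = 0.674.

n = 61 per group

For two independent groups with equal n: n = 2·((z_{α/2} + z_β) / d)².
z_{α/2} + z_β = 1.960 + 0.674 = 2.634.
n = 2 × (2.634 / 0.48)² = 2 × 5.487² = 2 × 30.11 = 60.2.
Round up to the next whole participant.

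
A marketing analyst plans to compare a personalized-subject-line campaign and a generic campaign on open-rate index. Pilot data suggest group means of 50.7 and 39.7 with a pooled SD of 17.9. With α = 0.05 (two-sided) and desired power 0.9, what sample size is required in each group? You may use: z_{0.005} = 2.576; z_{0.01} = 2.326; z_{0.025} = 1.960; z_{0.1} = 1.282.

Cohen's d = |M₁ − M₂| / SD_pooled = |50.7 − 39.7| / 17.9 = 11.0 / 17.9 = 0.615.
For two independent groups with equal n: n = 2·((z_{α/2} + z_β) / d)².
z_{α/2} + z_β = 1.960 + 1.282 = 3.242.
n = 2 × (3.242 / 0.615)² = 2 × 5.272² = 2 × 27.79 = 55.6.
Round up to the next whole participant.

n = 56 per group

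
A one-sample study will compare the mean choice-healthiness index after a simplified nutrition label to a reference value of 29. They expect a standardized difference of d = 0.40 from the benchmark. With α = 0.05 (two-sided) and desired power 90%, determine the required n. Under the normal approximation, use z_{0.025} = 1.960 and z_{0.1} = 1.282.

For a one-sample test: n = ((z_{α/2} + z_β) / d)².
z_{α/2} + z_β = 1.960 + 1.282 = 3.242.
n = (3.242 / 0.40)² = 8.105² = 65.69.
Round up.

n = 66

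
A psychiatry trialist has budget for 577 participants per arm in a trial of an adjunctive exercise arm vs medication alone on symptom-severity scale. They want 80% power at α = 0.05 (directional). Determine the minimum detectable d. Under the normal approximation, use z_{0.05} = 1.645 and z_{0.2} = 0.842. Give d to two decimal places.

d_min ≈ 0.15

For two independent groups of n = 577 each: d_min = (z_{α} + z_β)·√(2/n).
z-sum = 1.645 + 0.842 = 2.487.
d_min = 2.487 × √(2/577) = 2.487 × 0.0589 = 0.146.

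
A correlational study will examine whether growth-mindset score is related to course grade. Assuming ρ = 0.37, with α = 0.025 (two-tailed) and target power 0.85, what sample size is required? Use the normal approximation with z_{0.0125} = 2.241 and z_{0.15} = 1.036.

n = 75

Fisher's z: C = ½·ln((1+r)/(1−r)) = ½·ln(2.1746) = 0.3884.
n = ((z_{α/2} + z_β)/C)² + 3.
(2.241 + 1.036) / 0.3884 = 3.277 / 0.3884 = 8.437.
n = 8.437² + 3 = 71.19 + 3 = 74.2.
Round up.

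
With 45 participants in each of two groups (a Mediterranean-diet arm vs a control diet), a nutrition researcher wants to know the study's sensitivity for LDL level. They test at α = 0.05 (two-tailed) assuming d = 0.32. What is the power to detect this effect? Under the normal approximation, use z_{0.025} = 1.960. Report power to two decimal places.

For two equal groups, power = Φ(d·√(n/2) − z_{α/2}).
d·√(n/2) = 0.32 × √(45/2) = 0.32 × 4.743 = 1.518.
z_β = 1.518 − 1.960 = -0.442.
Power = Φ(-0.442) = 0.329.

power ≈ 0.33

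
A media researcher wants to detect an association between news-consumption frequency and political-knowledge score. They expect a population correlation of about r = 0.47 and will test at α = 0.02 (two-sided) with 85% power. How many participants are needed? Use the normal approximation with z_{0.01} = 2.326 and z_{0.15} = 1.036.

n = 47

Fisher's z: C = ½·ln((1+r)/(1−r)) = ½·ln(2.7736) = 0.5101.
n = ((z_{α/2} + z_β)/C)² + 3.
(2.326 + 1.036) / 0.5101 = 3.362 / 0.5101 = 6.591.
n = 6.591² + 3 = 43.44 + 3 = 46.4.
Round up.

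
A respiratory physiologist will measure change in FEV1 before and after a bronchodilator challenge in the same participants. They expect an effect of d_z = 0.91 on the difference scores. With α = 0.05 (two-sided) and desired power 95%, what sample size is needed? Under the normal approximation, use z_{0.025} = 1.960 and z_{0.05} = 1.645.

n = 16 pairs

For a paired (one-sample on differences) test: n = ((z_{α/2} + z_β) / d)².
z_{α/2} + z_β = 1.960 + 1.645 = 3.605.
n = (3.605 / 0.91)² = 3.962² = 15.69.
Round up.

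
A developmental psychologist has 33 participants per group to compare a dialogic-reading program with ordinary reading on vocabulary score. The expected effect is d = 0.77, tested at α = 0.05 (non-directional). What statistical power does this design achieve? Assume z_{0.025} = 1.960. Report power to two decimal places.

power ≈ 0.88

For two equal groups, power = Φ(d·√(n/2) − z_{α/2}).
d·√(n/2) = 0.77 × √(33/2) = 0.77 × 4.062 = 3.128.
z_β = 3.128 − 1.960 = 1.168.
Power = Φ(1.168) = 0.879.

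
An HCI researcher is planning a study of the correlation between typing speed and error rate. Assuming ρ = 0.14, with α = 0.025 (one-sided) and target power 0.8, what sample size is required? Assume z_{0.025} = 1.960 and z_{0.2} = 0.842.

Fisher's z: C = ½·ln((1+r)/(1−r)) = ½·ln(1.3256) = 0.1409.
n = ((z_{α} + z_β)/C)² + 3.
(1.960 + 0.842) / 0.1409 = 2.802 / 0.1409 = 19.886.
n = 19.886² + 3 = 395.47 + 3 = 398.5.
Round up.

n = 399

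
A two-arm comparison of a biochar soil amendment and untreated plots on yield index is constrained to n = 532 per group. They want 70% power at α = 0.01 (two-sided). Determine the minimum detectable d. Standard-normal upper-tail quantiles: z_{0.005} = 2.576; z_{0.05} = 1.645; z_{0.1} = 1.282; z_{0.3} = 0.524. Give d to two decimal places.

For two independent groups of n = 532 each: d_min = (z_{α/2} + z_β)·√(2/n).
z-sum = 2.576 + 0.524 = 3.100.
d_min = 3.100 × √(2/532) = 3.100 × 0.0613 = 0.190.

d_min ≈ 0.19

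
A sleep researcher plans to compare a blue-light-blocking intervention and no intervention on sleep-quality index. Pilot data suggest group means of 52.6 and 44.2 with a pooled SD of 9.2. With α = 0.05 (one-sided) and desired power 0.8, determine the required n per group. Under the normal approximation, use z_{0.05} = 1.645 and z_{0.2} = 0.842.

n = 15 per group

Cohen's d = |M₁ − M₂| / SD_pooled = |52.6 − 44.2| / 9.2 = 8.4 / 9.2 = 0.913.
For two independent groups with equal n: n = 2·((z_{α} + z_β) / d)².
z_{α} + z_β = 1.645 + 0.842 = 2.487.
n = 2 × (2.487 / 0.913)² = 2 × 2.724² = 2 × 7.42 = 14.8.
Round up to the next whole participant.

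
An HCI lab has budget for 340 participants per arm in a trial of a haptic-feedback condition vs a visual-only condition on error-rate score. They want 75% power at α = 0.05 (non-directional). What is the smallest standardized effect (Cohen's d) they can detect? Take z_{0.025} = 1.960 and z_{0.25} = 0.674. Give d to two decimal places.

d_min ≈ 0.20

For two independent groups of n = 340 each: d_min = (z_{α/2} + z_β)·√(2/n).
z-sum = 1.960 + 0.674 = 2.634.
d_min = 2.634 × √(2/340) = 2.634 × 0.0767 = 0.202.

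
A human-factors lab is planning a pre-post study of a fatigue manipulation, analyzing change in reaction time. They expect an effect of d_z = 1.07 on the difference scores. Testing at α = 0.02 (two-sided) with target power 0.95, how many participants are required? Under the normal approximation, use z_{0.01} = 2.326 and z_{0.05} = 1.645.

For a paired (one-sample on differences) test: n = ((z_{α/2} + z_β) / d)².
z_{α/2} + z_β = 2.326 + 1.645 = 3.971.
n = (3.971 / 1.07)² = 3.711² = 13.77.
Round up.

n = 14 pairs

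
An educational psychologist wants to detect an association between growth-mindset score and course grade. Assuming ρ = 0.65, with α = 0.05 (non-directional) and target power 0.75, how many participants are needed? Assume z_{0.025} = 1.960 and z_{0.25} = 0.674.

n = 15

Fisher's z: C = ½·ln((1+r)/(1−r)) = ½·ln(4.7143) = 0.7753.
n = ((z_{α/2} + z_β)/C)² + 3.
(1.960 + 0.674) / 0.7753 = 2.634 / 0.7753 = 3.397.
n = 3.397² + 3 = 11.54 + 3 = 14.5.
Round up.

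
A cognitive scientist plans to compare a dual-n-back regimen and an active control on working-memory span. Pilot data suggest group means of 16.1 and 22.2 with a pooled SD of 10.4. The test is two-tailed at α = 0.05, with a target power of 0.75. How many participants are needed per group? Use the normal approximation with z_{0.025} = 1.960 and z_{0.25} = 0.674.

n = 41 per group

Cohen's d = |M₁ − M₂| / SD_pooled = |16.1 − 22.2| / 10.4 = 6.1 / 10.4 = 0.587.
For two independent groups with equal n: n = 2·((z_{α/2} + z_β) / d)².
z_{α/2} + z_β = 1.960 + 0.674 = 2.634.
n = 2 × (2.634 / 0.587)² = 2 × 4.487² = 2 × 20.14 = 40.3.
Round up to the next whole participant.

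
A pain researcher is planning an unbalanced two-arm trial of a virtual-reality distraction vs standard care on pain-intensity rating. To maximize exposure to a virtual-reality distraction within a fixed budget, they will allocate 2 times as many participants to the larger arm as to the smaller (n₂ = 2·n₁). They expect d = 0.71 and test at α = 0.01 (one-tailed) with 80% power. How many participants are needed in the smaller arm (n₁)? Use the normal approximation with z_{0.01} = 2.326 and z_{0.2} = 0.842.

With allocation ratio k = n₂/n₁ = 2, Var(x̄₁−x̄₂) = σ²(1/n₁ + 1/(k·n₁)) = σ²·(k+1)/(k·n₁).
So n₁ = (1 + 1/k)·((z_{α} + z_β)/d)² = 1.500 × (3.168/0.71)².
n₁ = 1.500 × 19.91 = 29.9.
Round up: n₁ = 30, giving n₂ = 2 × 30 = 60.

n₁ = 30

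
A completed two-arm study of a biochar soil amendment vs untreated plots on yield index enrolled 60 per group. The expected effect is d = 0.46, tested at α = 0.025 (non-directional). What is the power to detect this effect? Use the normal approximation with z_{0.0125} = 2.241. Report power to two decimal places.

power ≈ 0.61

For two equal groups, power = Φ(d·√(n/2) − z_{α/2}).
d·√(n/2) = 0.46 × √(60/2) = 0.46 × 5.477 = 2.520.
z_β = 2.520 − 2.241 = 0.279.
Power = Φ(0.279) = 0.610.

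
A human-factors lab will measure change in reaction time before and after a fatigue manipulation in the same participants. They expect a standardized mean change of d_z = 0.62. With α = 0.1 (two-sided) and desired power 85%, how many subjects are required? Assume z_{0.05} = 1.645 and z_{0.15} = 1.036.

n = 19 pairs

For a paired (one-sample on differences) test: n = ((z_{α/2} + z_β) / d)².
z_{α/2} + z_β = 1.645 + 1.036 = 2.681.
n = (2.681 / 0.62)² = 4.324² = 18.70.
Round up.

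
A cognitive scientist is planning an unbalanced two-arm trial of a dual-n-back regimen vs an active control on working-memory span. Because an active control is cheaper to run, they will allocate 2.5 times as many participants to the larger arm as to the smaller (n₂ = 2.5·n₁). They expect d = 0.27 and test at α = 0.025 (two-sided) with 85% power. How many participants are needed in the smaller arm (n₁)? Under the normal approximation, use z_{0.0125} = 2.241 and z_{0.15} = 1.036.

n₁ = 207

With allocation ratio k = n₂/n₁ = 2.5, Var(x̄₁−x̄₂) = σ²(1/n₁ + 1/(k·n₁)) = σ²·(k+1)/(k·n₁).
So n₁ = (1 + 1/k)·((z_{α/2} + z_β)/d)² = 1.400 × (3.277/0.27)².
n₁ = 1.400 × 147.31 = 206.2.
Round up: n₁ = 207, giving n₂ = ⌈2.5 × 207⌉ = ⌈517.5⌉ = 518.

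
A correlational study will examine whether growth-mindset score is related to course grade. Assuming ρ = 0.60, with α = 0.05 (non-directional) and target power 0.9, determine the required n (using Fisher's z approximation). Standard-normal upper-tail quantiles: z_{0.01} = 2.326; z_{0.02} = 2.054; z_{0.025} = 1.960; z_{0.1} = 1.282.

n = 25

Fisher's z: C = ½·ln((1+r)/(1−r)) = ½·ln(4.0000) = 0.6931.
n = ((z_{α/2} + z_β)/C)² + 3.
(1.960 + 1.282) / 0.6931 = 3.242 / 0.6931 = 4.678.
n = 4.678² + 3 = 21.88 + 3 = 24.9.
Round up.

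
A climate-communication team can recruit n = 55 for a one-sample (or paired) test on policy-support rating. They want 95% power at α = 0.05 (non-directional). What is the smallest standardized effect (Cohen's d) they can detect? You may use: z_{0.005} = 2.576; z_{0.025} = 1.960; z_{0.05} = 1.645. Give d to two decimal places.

d_min ≈ 0.49

For a single sample (or paired design) of n = 55: d_min = (z_{α/2} + z_β)/√n.
z-sum = 1.960 + 1.645 = 3.605.
d_min = 3.605 / √55 = 3.605 / 7.416 = 0.486.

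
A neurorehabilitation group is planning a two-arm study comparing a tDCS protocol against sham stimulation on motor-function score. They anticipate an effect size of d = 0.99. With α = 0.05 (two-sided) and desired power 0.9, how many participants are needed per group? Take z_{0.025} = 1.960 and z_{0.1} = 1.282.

For two independent groups with equal n: n = 2·((z_{α/2} + z_β) / d)².
z_{α/2} + z_β = 1.960 + 1.282 = 3.242.
n = 2 × (3.242 / 0.99)² = 2 × 3.275² = 2 × 10.72 = 21.4.
Round up to the next whole participant.

n = 22 per group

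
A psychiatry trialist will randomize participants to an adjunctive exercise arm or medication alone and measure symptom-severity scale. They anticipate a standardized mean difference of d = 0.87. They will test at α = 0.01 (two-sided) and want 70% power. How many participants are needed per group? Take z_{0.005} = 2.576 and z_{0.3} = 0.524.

n = 26 per group

For two independent groups with equal n: n = 2·((z_{α/2} + z_β) / d)².
z_{α/2} + z_β = 2.576 + 0.524 = 3.100.
n = 2 × (3.100 / 0.87)² = 2 × 3.563² = 2 × 12.70 = 25.4.
Round up to the next whole participant.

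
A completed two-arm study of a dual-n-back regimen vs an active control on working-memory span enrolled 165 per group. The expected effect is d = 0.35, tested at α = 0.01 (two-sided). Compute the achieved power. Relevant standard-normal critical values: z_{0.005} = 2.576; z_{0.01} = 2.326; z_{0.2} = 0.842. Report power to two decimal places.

power ≈ 0.73

For two equal groups, power = Φ(d·√(n/2) − z_{α/2}).
d·√(n/2) = 0.35 × √(165/2) = 0.35 × 9.083 = 3.179.
z_β = 3.179 − 2.576 = 0.603.
Power = Φ(0.603) = 0.727.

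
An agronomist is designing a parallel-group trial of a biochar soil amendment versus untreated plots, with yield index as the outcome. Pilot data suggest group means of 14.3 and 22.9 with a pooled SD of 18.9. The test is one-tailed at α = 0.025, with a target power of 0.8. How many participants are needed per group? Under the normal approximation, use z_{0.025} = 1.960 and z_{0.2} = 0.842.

n = 76 per group

Cohen's d = |M₁ − M₂| / SD_pooled = |14.3 − 22.9| / 18.9 = 8.6 / 18.9 = 0.455.
For two independent groups with equal n: n = 2·((z_{α} + z_β) / d)².
z_{α} + z_β = 1.960 + 0.842 = 2.802.
n = 2 × (2.802 / 0.455)² = 2 × 6.158² = 2 × 37.92 = 75.8.
Round up to the next whole participant.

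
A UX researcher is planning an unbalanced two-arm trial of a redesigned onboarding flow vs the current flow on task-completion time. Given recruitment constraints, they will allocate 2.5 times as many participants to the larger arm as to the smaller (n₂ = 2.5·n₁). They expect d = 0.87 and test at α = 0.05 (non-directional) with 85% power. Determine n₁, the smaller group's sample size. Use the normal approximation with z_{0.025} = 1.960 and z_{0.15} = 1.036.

n₁ = 17

With allocation ratio k = n₂/n₁ = 2.5, Var(x̄₁−x̄₂) = σ²(1/n₁ + 1/(k·n₁)) = σ²·(k+1)/(k·n₁).
So n₁ = (1 + 1/k)·((z_{α/2} + z_β)/d)² = 1.400 × (2.996/0.87)².
n₁ = 1.400 × 11.86 = 16.6.
Round up: n₁ = 17, giving n₂ = ⌈2.5 × 17⌉ = ⌈42.5⌉ = 43.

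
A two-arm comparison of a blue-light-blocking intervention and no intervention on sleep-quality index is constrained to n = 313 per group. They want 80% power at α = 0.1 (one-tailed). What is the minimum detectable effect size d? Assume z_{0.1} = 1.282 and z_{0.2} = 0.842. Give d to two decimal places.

For two independent groups of n = 313 each: d_min = (z_{α} + z_β)·√(2/n).
z-sum = 1.282 + 0.842 = 2.124.
d_min = 2.124 × √(2/313) = 2.124 × 0.0799 = 0.170.

d_min ≈ 0.17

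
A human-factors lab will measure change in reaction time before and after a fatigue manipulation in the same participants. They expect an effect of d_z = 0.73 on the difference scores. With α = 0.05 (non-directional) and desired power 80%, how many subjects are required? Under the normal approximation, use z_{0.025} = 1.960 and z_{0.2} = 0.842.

For a paired (one-sample on differences) test: n = ((z_{α/2} + z_β) / d)².
z_{α/2} + z_β = 1.960 + 0.842 = 2.802.
n = (2.802 / 0.73)² = 3.838² = 14.73.
Round up.

n = 15 pairs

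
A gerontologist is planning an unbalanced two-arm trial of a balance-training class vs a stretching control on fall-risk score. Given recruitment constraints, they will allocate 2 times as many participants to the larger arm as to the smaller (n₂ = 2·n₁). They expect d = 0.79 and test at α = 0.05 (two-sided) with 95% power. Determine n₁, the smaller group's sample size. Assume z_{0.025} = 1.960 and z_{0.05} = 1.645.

With allocation ratio k = n₂/n₁ = 2, Var(x̄₁−x̄₂) = σ²(1/n₁ + 1/(k·n₁)) = σ²·(k+1)/(k·n₁).
So n₁ = (1 + 1/k)·((z_{α/2} + z_β)/d)² = 1.500 × (3.605/0.79)².
n₁ = 1.500 × 20.82 = 31.2.
Round up: n₁ = 32, giving n₂ = 2 × 32 = 64.

n₁ = 32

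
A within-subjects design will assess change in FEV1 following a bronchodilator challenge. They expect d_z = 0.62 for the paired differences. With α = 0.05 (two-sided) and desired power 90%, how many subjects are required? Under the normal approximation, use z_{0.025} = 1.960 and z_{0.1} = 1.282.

For a paired (one-sample on differences) test: n = ((z_{α/2} + z_β) / d)².
z_{α/2} + z_β = 1.960 + 1.282 = 3.242.
n = (3.242 / 0.62)² = 5.229² = 27.34.
Round up.

n = 28 pairs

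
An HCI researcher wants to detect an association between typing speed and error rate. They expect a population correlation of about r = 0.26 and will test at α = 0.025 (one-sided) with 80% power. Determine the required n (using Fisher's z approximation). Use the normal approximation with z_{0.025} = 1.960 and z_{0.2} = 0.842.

Fisher's z: C = ½·ln((1+r)/(1−r)) = ½·ln(1.7027) = 0.2661.
n = ((z_{α} + z_β)/C)² + 3.
(1.960 + 0.842) / 0.2661 = 2.802 / 0.2661 = 10.530.
n = 10.530² + 3 = 110.88 + 3 = 113.9.
Round up.

n = 114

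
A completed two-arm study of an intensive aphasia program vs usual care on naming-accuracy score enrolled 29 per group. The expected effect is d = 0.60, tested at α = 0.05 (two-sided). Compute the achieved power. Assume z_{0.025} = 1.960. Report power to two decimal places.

For two equal groups, power = Φ(d·√(n/2) − z_{α/2}).
d·√(n/2) = 0.60 × √(29/2) = 0.60 × 3.808 = 2.285.
z_β = 2.285 − 1.960 = 0.325.
Power = Φ(0.325) = 0.627.

power ≈ 0.63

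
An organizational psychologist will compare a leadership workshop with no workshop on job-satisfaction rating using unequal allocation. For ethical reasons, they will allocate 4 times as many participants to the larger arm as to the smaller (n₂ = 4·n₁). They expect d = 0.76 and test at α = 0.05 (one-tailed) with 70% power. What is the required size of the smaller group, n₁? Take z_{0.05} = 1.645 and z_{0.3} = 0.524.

With allocation ratio k = n₂/n₁ = 4, Var(x̄₁−x̄₂) = σ²(1/n₁ + 1/(k·n₁)) = σ²·(k+1)/(k·n₁).
So n₁ = (1 + 1/k)·((z_{α} + z_β)/d)² = 1.250 × (2.169/0.76)².
n₁ = 1.250 × 8.15 = 10.2.
Round up: n₁ = 11, giving n₂ = 4 × 11 = 44.

n₁ = 11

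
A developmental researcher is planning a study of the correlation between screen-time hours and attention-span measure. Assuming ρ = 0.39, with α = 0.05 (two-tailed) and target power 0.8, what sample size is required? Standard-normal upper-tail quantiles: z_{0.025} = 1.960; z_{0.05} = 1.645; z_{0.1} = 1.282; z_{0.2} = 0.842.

Fisher's z: C = ½·ln((1+r)/(1−r)) = ½·ln(2.2787) = 0.4118.
n = ((z_{α/2} + z_β)/C)² + 3.
(1.960 + 0.842) / 0.4118 = 2.802 / 0.4118 = 6.804.
n = 6.804² + 3 = 46.30 + 3 = 49.3.
Round up.

n = 50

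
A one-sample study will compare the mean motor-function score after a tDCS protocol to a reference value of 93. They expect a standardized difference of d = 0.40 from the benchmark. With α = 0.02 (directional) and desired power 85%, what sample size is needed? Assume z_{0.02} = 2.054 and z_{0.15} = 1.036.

n = 60

For a one-sample test: n = ((z_{α} + z_β) / d)².
z_{α} + z_β = 2.054 + 1.036 = 3.090.
n = (3.090 / 0.40)² = 7.725² = 59.68.
Round up.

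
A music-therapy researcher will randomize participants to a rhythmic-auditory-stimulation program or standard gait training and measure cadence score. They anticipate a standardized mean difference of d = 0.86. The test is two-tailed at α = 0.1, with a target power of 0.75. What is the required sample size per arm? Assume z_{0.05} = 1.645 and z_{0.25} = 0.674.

For two independent groups with equal n: n = 2·((z_{α/2} + z_β) / d)².
z_{α/2} + z_β = 1.645 + 0.674 = 2.319.
n = 2 × (2.319 / 0.86)² = 2 × 2.697² = 2 × 7.27 = 14.5.
Round up to the next whole participant.

n = 15 per group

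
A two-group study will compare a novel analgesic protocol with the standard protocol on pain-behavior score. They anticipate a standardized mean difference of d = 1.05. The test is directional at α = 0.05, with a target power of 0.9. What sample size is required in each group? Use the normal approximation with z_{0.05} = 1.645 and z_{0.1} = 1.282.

For two independent groups with equal n: n = 2·((z_{α} + z_β) / d)².
z_{α} + z_β = 1.645 + 1.282 = 2.927.
n = 2 × (2.927 / 1.05)² = 2 × 2.788² = 2 × 7.77 = 15.5.
Round up to the next whole participant.

n = 16 per group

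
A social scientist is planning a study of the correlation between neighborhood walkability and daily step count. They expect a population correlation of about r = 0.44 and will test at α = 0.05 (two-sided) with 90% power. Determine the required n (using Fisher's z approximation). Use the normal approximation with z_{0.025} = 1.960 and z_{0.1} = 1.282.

Fisher's z: C = ½·ln((1+r)/(1−r)) = ½·ln(2.5714) = 0.4722.
n = ((z_{α/2} + z_β)/C)² + 3.
(1.960 + 1.282) / 0.4722 = 3.242 / 0.4722 = 6.866.
n = 6.866² + 3 = 47.14 + 3 = 50.1.
Round up.

n = 51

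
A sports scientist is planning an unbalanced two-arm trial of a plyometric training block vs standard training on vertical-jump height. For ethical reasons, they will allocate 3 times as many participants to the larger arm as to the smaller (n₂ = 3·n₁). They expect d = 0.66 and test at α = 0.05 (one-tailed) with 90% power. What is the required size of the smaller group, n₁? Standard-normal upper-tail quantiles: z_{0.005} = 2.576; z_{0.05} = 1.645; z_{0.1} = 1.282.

n₁ = 27

With allocation ratio k = n₂/n₁ = 3, Var(x̄₁−x̄₂) = σ²(1/n₁ + 1/(k·n₁)) = σ²·(k+1)/(k·n₁).
So n₁ = (1 + 1/k)·((z_{α} + z_β)/d)² = 1.333 × (2.927/0.66)².
n₁ = 1.333 × 19.67 = 26.2.
Round up: n₁ = 27, giving n₂ = 3 × 27 = 81.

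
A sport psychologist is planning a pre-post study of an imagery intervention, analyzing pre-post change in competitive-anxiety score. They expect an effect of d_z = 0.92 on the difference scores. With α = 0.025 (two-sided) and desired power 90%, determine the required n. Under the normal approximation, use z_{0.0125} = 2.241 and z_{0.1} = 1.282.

For a paired (one-sample on differences) test: n = ((z_{α/2} + z_β) / d)².
z_{α/2} + z_β = 2.241 + 1.282 = 3.523.
n = (3.523 / 0.92)² = 3.829² = 14.66.
Round up.

n = 15 pairs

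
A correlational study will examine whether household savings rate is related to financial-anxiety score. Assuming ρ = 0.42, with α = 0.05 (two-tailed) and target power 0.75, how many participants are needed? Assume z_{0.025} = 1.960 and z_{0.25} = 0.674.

Fisher's z: C = ½·ln((1+r)/(1−r)) = ½·ln(2.4483) = 0.4477.
n = ((z_{α/2} + z_β)/C)² + 3.
(1.960 + 0.674) / 0.4477 = 2.634 / 0.4477 = 5.883.
n = 5.883² + 3 = 34.61 + 3 = 37.6.
Round up.

n = 38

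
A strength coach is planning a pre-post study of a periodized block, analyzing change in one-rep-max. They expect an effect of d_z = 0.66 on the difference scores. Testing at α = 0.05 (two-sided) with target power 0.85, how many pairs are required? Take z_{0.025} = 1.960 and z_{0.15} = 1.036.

n = 21 pairs

For a paired (one-sample on differences) test: n = ((z_{α/2} + z_β) / d)².
z_{α/2} + z_β = 1.960 + 1.036 = 2.996.
n = (2.996 / 0.66)² = 4.539² = 20.61.
Round up.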